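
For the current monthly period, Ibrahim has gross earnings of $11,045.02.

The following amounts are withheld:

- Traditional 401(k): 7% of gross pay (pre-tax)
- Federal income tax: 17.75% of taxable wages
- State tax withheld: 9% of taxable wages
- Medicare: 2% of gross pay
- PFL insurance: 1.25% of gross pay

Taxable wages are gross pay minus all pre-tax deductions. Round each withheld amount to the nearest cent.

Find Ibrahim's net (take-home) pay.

$7,165.18

Traditional 401(k): $11,045.02 × 0.07 = $773.15
Taxable wages = $11,045.02 − $773.15 = $10,271.87
Federal income tax: $10,271.87 × 0.1775 = $1,823.26
State tax withheld: $10,271.87 × 0.09 = $924.47
PFL insurance: $11,045.02 × 0.0125 = $138.06
Medicare: $11,045.02 × 0.02 = $220.90
Total deductions = $773.15 + $1,823.26 + $924.47 + $138.06 + $220.90 = $3,879.84
Net pay = $11,045.02 − $3,879.84 = $7,165.18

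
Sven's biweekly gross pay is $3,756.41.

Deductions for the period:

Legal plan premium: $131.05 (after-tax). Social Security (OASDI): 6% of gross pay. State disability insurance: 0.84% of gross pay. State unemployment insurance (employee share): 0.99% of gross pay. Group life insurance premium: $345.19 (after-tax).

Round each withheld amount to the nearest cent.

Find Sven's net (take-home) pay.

$2,986.05

State unemployment insurance (employee share): $3,756.41 × 0.0099 = $37.19
State disability insurance: $3,756.41 × 0.0084 = $31.55
Social Security (OASDI): $3,756.41 × 0.06 = $225.38
Legal plan premium: $131.05
Group life insurance premium: $345.19
Total deductions = $37.19 + $31.55 + $225.38 + $131.05 + $345.19 = $770.36
Net pay = $3,756.41 − $770.36 = $2,986.05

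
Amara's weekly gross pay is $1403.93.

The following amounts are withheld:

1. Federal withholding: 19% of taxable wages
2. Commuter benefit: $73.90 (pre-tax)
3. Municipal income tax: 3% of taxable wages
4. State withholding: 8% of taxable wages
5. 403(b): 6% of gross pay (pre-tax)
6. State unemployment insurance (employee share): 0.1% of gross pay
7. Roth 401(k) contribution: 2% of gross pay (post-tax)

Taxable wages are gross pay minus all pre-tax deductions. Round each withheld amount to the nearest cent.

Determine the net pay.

Commuter benefit: $73.90
403(b): $1403.93 × 0.06 = $84.24
Pre-tax total = $73.90 + $84.24 = $158.14
Taxable wages = $1403.93 − $158.14 = $1245.79
Municipal income tax: $1245.79 × 0.03 = $37.37
Federal withholding: $1245.79 × 0.19 = $236.70
State withholding: $1245.79 × 0.08 = $99.66
State unemployment insurance (employee share): $1403.93 × 0.001 = $1.40
Roth 401(k) contribution: $1403.93 × 0.02 = $28.08
Total deductions = $73.90 + $84.24 + $37.37 + $236.70 + $99.66 + $1.40 + $28.08 = $561.35
Net pay = $1403.93 − $561.35 = $842.58

$842.58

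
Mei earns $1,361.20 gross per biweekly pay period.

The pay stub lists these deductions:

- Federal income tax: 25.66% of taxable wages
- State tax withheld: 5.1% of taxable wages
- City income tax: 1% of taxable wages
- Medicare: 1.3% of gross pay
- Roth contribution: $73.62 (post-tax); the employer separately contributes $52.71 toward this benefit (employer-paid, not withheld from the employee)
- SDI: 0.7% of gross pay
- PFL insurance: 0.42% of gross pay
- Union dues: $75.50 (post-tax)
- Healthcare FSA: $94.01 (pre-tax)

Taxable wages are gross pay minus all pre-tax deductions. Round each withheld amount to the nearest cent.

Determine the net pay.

Healthcare FSA: $94.01
Taxable wages = $1,361.20 − $94.01 = $1,267.19
Federal income tax: $1,267.19 × 0.2566 = $325.16
City income tax: $1,267.19 × 0.01 = $12.67
State tax withheld: $1,267.19 × 0.051 = $64.63
Medicare: $1,361.20 × 0.013 = $17.70
PFL insurance: $1,361.20 × 0.0042 = $5.72
SDI: $1,361.20 × 0.007 = $9.53
Roth contribution: $73.62
Union dues: $75.50
(Employer's $52.71 toward Roth contribution is not withheld from the employee.)
Total deductions = $94.01 + $325.16 + $12.67 + $64.63 + $17.70 + $5.72 + $9.53 + $73.62 + $75.50 = $678.54
Net pay = $1,361.20 − $678.54 = $682.66

$682.66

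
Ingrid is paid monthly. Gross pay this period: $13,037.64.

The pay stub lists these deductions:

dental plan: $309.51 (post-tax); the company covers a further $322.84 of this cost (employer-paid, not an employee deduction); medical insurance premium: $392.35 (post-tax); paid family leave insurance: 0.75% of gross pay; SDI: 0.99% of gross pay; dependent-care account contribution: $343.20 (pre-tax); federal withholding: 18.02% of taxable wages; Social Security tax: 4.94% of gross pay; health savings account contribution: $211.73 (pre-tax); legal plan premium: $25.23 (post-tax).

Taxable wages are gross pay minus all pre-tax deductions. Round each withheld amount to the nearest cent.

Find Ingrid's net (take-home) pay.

Dependent-care account contribution: $343.20
Health savings account contribution: $211.73
Pre-tax total = $343.20 + $211.73 = $554.93
Taxable wages = $13,037.64 − $554.93 = $12,482.71
Federal withholding: $12,482.71 × 0.1802 = $2,249.38
Paid family leave insurance: $13,037.64 × 0.0075 = $97.78
Social Security tax: $13,037.64 × 0.0494 = $644.06
SDI: $13,037.64 × 0.0099 = $129.07
Dental plan: $309.51
Legal plan premium: $25.23
Medical insurance premium: $392.35
(Employer's $322.84 toward dental plan is not withheld from the employee.)
Total deductions = $343.20 + $211.73 + $2,249.38 + $97.78 + $644.06 + $129.07 + $309.51 + $25.23 + $392.35 = $4,402.31
Net pay = $13,037.64 − $4,402.31 = $8,635.33

$8,635.33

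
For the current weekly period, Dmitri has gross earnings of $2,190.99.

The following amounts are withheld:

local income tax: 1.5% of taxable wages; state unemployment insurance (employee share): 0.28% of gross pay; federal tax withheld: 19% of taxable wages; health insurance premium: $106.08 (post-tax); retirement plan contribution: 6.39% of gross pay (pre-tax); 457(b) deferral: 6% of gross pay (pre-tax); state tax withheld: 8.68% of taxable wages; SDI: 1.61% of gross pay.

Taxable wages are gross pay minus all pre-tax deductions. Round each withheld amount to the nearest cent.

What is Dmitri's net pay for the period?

Retirement plan contribution: $2,190.99 × 0.0639 = $140.00
457(b) deferral: $2,190.99 × 0.06 = $131.46
Pre-tax total = $140.00 + $131.46 = $271.46
Taxable wages = $2,190.99 − $271.46 = $1,919.53
Federal tax withheld: $1,919.53 × 0.19 = $364.71
State tax withheld: $1,919.53 × 0.0868 = $166.62
Local income tax: $1,919.53 × 0.015 = $28.79
State unemployment insurance (employee share): $2,190.99 × 0.0028 = $6.13
SDI: $2,190.99 × 0.0161 = $35.27
Health insurance premium: $106.08
Total deductions = $140.00 + $131.46 + $364.71 + $166.62 + $28.79 + $6.13 + $35.27 + $106.08 = $979.06
Net pay = $2,190.99 − $979.06 = $1,211.93

$1,211.93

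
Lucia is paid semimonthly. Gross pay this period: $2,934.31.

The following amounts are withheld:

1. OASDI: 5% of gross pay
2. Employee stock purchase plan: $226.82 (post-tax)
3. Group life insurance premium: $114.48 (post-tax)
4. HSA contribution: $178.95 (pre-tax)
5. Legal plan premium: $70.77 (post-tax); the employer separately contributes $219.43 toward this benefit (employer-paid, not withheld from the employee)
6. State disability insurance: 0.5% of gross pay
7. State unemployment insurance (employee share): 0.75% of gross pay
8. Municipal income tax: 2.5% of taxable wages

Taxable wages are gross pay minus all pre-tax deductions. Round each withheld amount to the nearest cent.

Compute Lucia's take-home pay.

$2,091.01

HSA contribution: $178.95
Taxable wages = $2,934.31 − $178.95 = $2,755.36
Municipal income tax: $2,755.36 × 0.025 = $68.88
OASDI: $2,934.31 × 0.05 = $146.72
State unemployment insurance (employee share): $2,934.31 × 0.0075 = $22.01
State disability insurance: $2,934.31 × 0.005 = $14.67
Group life insurance premium: $114.48
Legal plan premium: $70.77
Employee stock purchase plan: $226.82
(Employer's $219.43 toward legal plan premium is not withheld from the employee.)
Total deductions = $178.95 + $68.88 + $146.72 + $22.01 + $14.67 + $114.48 + $70.77 + $226.82 = $843.30
Net pay = $2,934.31 − $843.30 = $2,091.01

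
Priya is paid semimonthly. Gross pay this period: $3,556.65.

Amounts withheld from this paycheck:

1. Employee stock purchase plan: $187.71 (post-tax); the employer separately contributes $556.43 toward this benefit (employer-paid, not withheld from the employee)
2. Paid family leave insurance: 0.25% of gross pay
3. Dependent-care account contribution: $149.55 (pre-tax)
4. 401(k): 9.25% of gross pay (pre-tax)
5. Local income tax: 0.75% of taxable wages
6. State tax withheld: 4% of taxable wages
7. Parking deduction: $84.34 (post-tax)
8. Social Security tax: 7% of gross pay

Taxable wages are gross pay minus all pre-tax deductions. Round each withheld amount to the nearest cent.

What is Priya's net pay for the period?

$2,401.99

Dependent-care account contribution: $149.55
401(k): $3,556.65 × 0.0925 = $328.99
Pre-tax total = $149.55 + $328.99 = $478.54
Taxable wages = $3,556.65 − $478.54 = $3,078.11
State tax withheld: $3,078.11 × 0.04 = $123.12
Local income tax: $3,078.11 × 0.0075 = $23.09
Paid family leave insurance: $3,556.65 × 0.0025 = $8.89
Social Security tax: $3,556.65 × 0.07 = $248.97
Parking deduction: $84.34
Employee stock purchase plan: $187.71
(Employer's $556.43 toward employee stock purchase plan is not withheld from the employee.)
Total deductions = $149.55 + $328.99 + $123.12 + $23.09 + $8.89 + $248.97 + $84.34 + $187.71 = $1,154.66
Net pay = $3,556.65 − $1,154.66 = $2,401.99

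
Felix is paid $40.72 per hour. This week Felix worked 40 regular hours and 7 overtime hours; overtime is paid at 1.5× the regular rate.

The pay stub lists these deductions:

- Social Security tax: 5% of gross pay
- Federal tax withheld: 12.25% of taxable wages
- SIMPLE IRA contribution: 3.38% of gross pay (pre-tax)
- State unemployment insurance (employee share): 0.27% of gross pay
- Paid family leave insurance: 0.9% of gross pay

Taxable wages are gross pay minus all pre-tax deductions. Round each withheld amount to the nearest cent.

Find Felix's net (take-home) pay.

Regular pay: 40 × $40.72 = $1628.80
Overtime pay: 7 × $40.72 × 1.5 = $427.56
Gross pay = $1628.80 + $427.56 = $2056.36
SIMPLE IRA contribution: $2056.36 × 0.0338 = $69.50
Taxable wages = $2056.36 − $69.50 = $1986.86
Federal tax withheld: $1986.86 × 0.1225 = $243.39
Paid family leave insurance: $2056.36 × 0.009 = $18.51
State unemployment insurance (employee share): $2056.36 × 0.0027 = $5.55
Social Security tax: $2056.36 × 0.05 = $102.82
Total deductions = $69.50 + $243.39 + $18.51 + $5.55 + $102.82 = $439.77
Net pay = $2056.36 − $439.77 = $1616.59

$1616.59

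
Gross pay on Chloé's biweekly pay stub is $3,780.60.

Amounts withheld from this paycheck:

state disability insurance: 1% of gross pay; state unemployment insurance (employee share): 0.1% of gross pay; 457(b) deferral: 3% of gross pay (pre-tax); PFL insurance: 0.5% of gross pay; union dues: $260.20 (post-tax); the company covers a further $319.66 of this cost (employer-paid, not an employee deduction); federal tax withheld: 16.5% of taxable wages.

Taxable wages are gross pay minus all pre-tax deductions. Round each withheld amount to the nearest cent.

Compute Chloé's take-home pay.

$2,741.41

457(b) deferral: $3,780.60 × 0.03 = $113.42
Taxable wages = $3,780.60 − $113.42 = $3,667.18
Federal tax withheld: $3,667.18 × 0.165 = $605.08
State unemployment insurance (employee share): $3,780.60 × 0.001 = $3.78
State disability insurance: $3,780.60 × 0.01 = $37.81
PFL insurance: $3,780.60 × 0.005 = $18.90
Union dues: $260.20
(Employer's $319.66 toward union dues is not withheld from the employee.)
Total deductions = $113.42 + $605.08 + $3.78 + $37.81 + $18.90 + $260.20 = $1,039.19
Net pay = $3,780.60 − $1,039.19 = $2,741.41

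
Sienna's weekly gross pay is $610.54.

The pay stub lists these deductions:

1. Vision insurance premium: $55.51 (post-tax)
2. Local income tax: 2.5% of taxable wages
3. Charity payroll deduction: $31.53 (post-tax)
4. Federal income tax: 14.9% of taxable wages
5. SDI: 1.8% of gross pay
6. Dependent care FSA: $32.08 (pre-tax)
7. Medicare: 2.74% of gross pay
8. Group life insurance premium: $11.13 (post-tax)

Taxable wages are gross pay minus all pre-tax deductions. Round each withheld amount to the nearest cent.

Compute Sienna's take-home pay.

$351.92

Dependent care FSA: $32.08
Taxable wages = $610.54 − $32.08 = $578.46
Local income tax: $578.46 × 0.025 = $14.46
Federal income tax: $578.46 × 0.149 = $86.19
SDI: $610.54 × 0.018 = $10.99
Medicare: $610.54 × 0.0274 = $16.73
Vision insurance premium: $55.51
Charity payroll deduction: $31.53
Group life insurance premium: $11.13
Total deductions = $32.08 + $14.46 + $86.19 + $10.99 + $16.73 + $55.51 + $31.53 + $11.13 = $258.62
Net pay = $610.54 − $258.62 = $351.92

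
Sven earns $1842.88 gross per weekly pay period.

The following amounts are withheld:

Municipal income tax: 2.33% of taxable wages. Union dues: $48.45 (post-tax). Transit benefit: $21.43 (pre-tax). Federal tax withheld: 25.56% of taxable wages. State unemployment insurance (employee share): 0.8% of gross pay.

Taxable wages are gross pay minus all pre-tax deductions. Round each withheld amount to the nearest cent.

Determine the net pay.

$1250.26

Transit benefit: $21.43
Taxable wages = $1842.88 − $21.43 = $1821.45
Federal tax withheld: $1821.45 × 0.2556 = $465.56
Municipal income tax: $1821.45 × 0.0233 = $42.44
State unemployment insurance (employee share): $1842.88 × 0.008 = $14.74
Union dues: $48.45
Total deductions = $21.43 + $465.56 + $42.44 + $14.74 + $48.45 = $592.62
Net pay = $1842.88 − $592.62 = $1250.26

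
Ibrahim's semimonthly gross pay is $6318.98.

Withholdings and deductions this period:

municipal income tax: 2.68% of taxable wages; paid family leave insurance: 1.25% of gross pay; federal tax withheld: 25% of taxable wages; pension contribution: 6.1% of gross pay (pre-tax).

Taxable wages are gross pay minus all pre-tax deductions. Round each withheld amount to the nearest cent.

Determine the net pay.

$4212.13

Pension contribution: $6318.98 × 0.061 = $385.46
Taxable wages = $6318.98 − $385.46 = $5933.52
Federal tax withheld: $5933.52 × 0.25 = $1483.38
Municipal income tax: $5933.52 × 0.0268 = $159.02
Paid family leave insurance: $6318.98 × 0.0125 = $78.99
Total deductions = $385.46 + $1483.38 + $159.02 + $78.99 = $2106.85
Net pay = $6318.98 − $2106.85 = $4212.13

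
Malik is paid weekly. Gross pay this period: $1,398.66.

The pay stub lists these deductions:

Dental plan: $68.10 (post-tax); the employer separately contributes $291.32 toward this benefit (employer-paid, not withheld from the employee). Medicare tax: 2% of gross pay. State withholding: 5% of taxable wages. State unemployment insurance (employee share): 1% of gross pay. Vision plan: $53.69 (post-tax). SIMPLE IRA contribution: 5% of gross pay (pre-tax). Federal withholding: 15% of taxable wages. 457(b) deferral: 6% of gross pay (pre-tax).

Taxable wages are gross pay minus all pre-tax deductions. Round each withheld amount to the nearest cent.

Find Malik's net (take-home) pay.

SIMPLE IRA contribution: $1,398.66 × 0.05 = $69.93
457(b) deferral: $1,398.66 × 0.06 = $83.92
Pre-tax total = $69.93 + $83.92 = $153.85
Taxable wages = $1,398.66 − $153.85 = $1,244.81
Federal withholding: $1,244.81 × 0.15 = $186.72
State withholding: $1,244.81 × 0.05 = $62.24
Medicare tax: $1,398.66 × 0.02 = $27.97
State unemployment insurance (employee share): $1,398.66 × 0.01 = $13.99
Vision plan: $53.69
Dental plan: $68.10
(Employer's $291.32 toward dental plan is not withheld from the employee.)
Total deductions = $69.93 + $83.92 + $186.72 + $62.24 + $27.97 + $13.99 + $53.69 + $68.10 = $566.56
Net pay = $1,398.66 − $566.56 = $832.10

$832.10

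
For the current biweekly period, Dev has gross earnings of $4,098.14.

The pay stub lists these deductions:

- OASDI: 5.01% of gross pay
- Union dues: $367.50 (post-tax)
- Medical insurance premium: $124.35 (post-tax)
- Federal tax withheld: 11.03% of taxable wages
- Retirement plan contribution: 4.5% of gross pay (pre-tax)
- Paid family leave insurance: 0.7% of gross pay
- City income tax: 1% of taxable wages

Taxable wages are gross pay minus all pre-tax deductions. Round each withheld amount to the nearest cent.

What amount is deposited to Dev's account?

$2,717.04

Retirement plan contribution: $4,098.14 × 0.045 = $184.42
Taxable wages = $4,098.14 − $184.42 = $3,913.72
Federal tax withheld: $3,913.72 × 0.1103 = $431.68
City income tax: $3,913.72 × 0.01 = $39.14
Paid family leave insurance: $4,098.14 × 0.007 = $28.69
OASDI: $4,098.14 × 0.0501 = $205.32
Medical insurance premium: $124.35
Union dues: $367.50
Total deductions = $184.42 + $431.68 + $39.14 + $28.69 + $205.32 + $124.35 + $367.50 = $1,381.10
Net pay = $4,098.14 − $1,381.10 = $2,717.04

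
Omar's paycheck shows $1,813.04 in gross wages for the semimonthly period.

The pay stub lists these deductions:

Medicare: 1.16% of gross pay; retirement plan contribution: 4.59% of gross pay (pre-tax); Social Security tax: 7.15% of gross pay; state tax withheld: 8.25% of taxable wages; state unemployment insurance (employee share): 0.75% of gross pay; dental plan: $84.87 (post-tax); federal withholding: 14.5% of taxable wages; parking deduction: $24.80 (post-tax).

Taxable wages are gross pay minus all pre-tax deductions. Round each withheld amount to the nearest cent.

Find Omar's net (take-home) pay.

$1,062.36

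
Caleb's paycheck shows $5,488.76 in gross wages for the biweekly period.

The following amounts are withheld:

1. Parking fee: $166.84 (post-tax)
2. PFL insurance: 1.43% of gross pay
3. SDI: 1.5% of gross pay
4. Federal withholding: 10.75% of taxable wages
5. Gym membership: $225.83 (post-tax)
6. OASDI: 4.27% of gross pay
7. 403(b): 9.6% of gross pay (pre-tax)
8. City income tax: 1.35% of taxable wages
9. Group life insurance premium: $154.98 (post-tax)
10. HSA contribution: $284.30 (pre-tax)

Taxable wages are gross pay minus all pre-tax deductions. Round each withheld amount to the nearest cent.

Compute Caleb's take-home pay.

$3,168.71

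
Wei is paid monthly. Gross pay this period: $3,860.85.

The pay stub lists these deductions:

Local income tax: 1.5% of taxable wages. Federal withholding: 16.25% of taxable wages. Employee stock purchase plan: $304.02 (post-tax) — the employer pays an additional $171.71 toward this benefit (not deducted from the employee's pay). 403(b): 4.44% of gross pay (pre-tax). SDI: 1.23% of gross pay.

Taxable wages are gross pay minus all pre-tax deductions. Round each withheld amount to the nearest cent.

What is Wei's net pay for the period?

$2,683.05

403(b): $3,860.85 × 0.0444 = $171.42
Taxable wages = $3,860.85 − $171.42 = $3,689.43
Federal withholding: $3,689.43 × 0.1625 = $599.53
Local income tax: $3,689.43 × 0.015 = $55.34
SDI: $3,860.85 × 0.0123 = $47.49
Employee stock purchase plan: $304.02
(Employer's $171.71 toward employee stock purchase plan is not withheld from the employee.)
Total deductions = $171.42 + $599.53 + $55.34 + $47.49 + $304.02 = $1,177.80
Net pay = $3,860.85 − $1,177.80 = $2,683.05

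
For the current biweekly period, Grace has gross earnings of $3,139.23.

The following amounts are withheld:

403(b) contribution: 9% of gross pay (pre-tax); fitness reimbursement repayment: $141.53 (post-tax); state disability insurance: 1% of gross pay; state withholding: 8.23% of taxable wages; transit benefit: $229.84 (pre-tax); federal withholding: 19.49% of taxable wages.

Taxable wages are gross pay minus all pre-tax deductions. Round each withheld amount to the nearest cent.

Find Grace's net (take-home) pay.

Transit benefit: $229.84
403(b) contribution: $3,139.23 × 0.09 = $282.53
Pre-tax total = $229.84 + $282.53 = $512.37
Taxable wages = $3,139.23 − $512.37 = $2,626.86
State withholding: $2,626.86 × 0.0823 = $216.19
Federal withholding: $2,626.86 × 0.1949 = $511.98
State disability insurance: $3,139.23 × 0.01 = $31.39
Fitness reimbursement repayment: $141.53
Total deductions = $229.84 + $282.53 + $216.19 + $511.98 + $31.39 + $141.53 = $1,413.46
Net pay = $3,139.23 − $1,413.46 = $1,725.77

$1,725.77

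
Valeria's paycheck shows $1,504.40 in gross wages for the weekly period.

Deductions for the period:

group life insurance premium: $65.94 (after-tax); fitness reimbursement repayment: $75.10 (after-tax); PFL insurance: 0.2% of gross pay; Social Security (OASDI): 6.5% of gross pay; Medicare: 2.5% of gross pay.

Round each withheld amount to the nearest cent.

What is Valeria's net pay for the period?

Social Security (OASDI): $1,504.40 × 0.065 = $97.79
Medicare: $1,504.40 × 0.025 = $37.61
PFL insurance: $1,504.40 × 0.002 = $3.01
Group life insurance premium: $65.94
Fitness reimbursement repayment: $75.10
Total deductions = $97.79 + $37.61 + $3.01 + $65.94 + $75.10 = $279.45
Net pay = $1,504.40 − $279.45 = $1,224.95

$1,224.95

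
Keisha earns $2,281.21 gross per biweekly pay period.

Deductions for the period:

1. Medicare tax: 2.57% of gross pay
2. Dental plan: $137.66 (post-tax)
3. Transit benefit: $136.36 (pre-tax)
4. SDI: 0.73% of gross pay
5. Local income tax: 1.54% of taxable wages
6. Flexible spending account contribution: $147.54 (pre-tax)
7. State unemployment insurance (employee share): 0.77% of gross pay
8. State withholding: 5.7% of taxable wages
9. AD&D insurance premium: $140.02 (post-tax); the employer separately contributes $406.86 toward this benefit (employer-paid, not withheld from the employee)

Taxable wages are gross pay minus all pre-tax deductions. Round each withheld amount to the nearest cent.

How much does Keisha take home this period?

Flexible spending account contribution: $147.54
Transit benefit: $136.36
Pre-tax total = $147.54 + $136.36 = $283.90
Taxable wages = $2,281.21 − $283.90 = $1,997.31
Local income tax: $1,997.31 × 0.0154 = $30.76
State withholding: $1,997.31 × 0.057 = $113.85
Medicare tax: $2,281.21 × 0.0257 = $58.63
State unemployment insurance (employee share): $2,281.21 × 0.0077 = $17.57
SDI: $2,281.21 × 0.0073 = $16.65
Dental plan: $137.66
AD&D insurance premium: $140.02
(Employer's $406.86 toward AD&D insurance premium is not withheld from the employee.)
Total deductions = $147.54 + $136.36 + $30.76 + $113.85 + $58.63 + $17.57 + $16.65 + $137.66 + $140.02 = $799.04
Net pay = $2,281.21 − $799.04 = $1,482.17

$1,482.17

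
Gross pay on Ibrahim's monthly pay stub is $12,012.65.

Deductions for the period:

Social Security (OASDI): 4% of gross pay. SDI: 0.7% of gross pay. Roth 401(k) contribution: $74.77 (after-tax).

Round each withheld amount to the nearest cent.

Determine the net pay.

$11,373.28

SDI: $12,012.65 × 0.007 = $84.09
Social Security (OASDI): $12,012.65 × 0.04 = $480.51
Roth 401(k) contribution: $74.77
Total deductions = $84.09 + $480.51 + $74.77 = $639.37
Net pay = $12,012.65 − $639.37 = $11,373.28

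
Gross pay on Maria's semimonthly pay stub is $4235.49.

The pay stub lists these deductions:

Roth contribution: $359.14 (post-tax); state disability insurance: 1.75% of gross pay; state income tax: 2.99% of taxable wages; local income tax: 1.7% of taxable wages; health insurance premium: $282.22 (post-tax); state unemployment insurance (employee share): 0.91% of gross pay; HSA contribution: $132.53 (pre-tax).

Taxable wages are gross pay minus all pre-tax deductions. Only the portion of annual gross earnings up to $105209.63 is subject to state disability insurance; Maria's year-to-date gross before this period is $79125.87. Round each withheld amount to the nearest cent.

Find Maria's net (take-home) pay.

HSA contribution: $132.53
Taxable wages = $4235.49 − $132.53 = $4102.96
State income tax: $4102.96 × 0.0299 = $122.68
Local income tax: $4102.96 × 0.017 = $69.75
State disability insurance: cap not yet reached, full $4235.49 is subject → $4235.49 × 0.0175 = $74.12
State unemployment insurance (employee share): $4235.49 × 0.0091 = $38.54
Roth contribution: $359.14
Health insurance premium: $282.22
Total deductions = $132.53 + $122.68 + $69.75 + $74.12 + $38.54 + $359.14 + $282.22 = $1078.98
Net pay = $4235.49 − $1078.98 = $3156.51

$3156.51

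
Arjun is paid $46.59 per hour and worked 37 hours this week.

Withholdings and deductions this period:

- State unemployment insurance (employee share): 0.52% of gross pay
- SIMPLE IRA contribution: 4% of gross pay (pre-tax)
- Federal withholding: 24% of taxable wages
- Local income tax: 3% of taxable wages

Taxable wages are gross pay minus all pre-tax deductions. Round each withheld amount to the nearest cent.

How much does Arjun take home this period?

$1,199.10

Gross pay: 37 × $46.59 = $1,723.83
SIMPLE IRA contribution: $1,723.83 × 0.04 = $68.95
Taxable wages = $1,723.83 − $68.95 = $1,654.88
Federal withholding: $1,654.88 × 0.24 = $397.17
Local income tax: $1,654.88 × 0.03 = $49.65
State unemployment insurance (employee share): $1,723.83 × 0.0052 = $8.96
Total deductions = $68.95 + $397.17 + $49.65 + $8.96 = $524.73
Net pay = $1,723.83 − $524.73 = $1,199.10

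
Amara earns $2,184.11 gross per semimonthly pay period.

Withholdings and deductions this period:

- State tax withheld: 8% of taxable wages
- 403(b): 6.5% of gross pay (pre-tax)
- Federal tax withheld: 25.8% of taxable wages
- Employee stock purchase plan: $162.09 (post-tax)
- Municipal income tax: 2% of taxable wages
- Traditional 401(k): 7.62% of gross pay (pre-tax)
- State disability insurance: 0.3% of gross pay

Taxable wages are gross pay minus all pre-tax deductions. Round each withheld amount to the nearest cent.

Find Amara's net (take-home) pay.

$1,035.57

403(b): $2,184.11 × 0.065 = $141.97
Traditional 401(k): $2,184.11 × 0.0762 = $166.43
Pre-tax total = $141.97 + $166.43 = $308.40
Taxable wages = $2,184.11 − $308.40 = $1,875.71
Federal tax withheld: $1,875.71 × 0.258 = $483.93
Municipal income tax: $1,875.71 × 0.02 = $37.51
State tax withheld: $1,875.71 × 0.08 = $150.06
State disability insurance: $2,184.11 × 0.003 = $6.55
Employee stock purchase plan: $162.09
Total deductions = $141.97 + $166.43 + $483.93 + $37.51 + $150.06 + $6.55 + $162.09 = $1,148.54
Net pay = $2,184.11 − $1,148.54 = $1,035.57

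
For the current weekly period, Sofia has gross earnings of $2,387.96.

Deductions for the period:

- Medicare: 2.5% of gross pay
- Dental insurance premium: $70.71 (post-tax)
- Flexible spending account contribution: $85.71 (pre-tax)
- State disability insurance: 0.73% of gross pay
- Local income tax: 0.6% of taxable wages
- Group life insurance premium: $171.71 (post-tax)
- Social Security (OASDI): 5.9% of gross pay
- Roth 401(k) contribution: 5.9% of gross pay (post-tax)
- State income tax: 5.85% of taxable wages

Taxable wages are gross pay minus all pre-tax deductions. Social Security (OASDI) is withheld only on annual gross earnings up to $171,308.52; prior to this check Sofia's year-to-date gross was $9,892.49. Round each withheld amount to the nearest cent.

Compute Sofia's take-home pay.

$1,552.43

Flexible spending account contribution: $85.71
Taxable wages = $2,387.96 − $85.71 = $2,302.25
State income tax: $2,302.25 × 0.0585 = $134.68
Local income tax: $2,302.25 × 0.006 = $13.81
Medicare: $2,387.96 × 0.025 = $59.70
Social Security (OASDI): cap not yet reached, full $2,387.96 is subject → $2,387.96 × 0.059 = $140.89
State disability insurance: $2,387.96 × 0.0073 = $17.43
Roth 401(k) contribution: $2,387.96 × 0.059 = $140.89
Group life insurance premium: $171.71
Dental insurance premium: $70.71
Total deductions = $85.71 + $134.68 + $13.81 + $59.70 + $140.89 + $17.43 + $140.89 + $171.71 + $70.71 = $835.53
Net pay = $2,387.96 − $835.53 = $1,552.43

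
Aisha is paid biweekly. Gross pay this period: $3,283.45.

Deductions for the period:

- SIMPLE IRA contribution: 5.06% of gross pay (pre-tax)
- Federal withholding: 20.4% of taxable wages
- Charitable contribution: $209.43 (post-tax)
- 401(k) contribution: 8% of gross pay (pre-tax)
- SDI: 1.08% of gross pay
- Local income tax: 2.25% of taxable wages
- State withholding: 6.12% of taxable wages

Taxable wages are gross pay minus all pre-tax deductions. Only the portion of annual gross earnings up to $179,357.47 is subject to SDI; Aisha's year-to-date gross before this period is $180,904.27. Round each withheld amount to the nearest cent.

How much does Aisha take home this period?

$1,823.93

401(k) contribution: $3,283.45 × 0.08 = $262.68
SIMPLE IRA contribution: $3,283.45 × 0.0506 = $166.14
Pre-tax total = $262.68 + $166.14 = $428.82
Taxable wages = $3,283.45 − $428.82 = $2,854.63
Local income tax: $2,854.63 × 0.0225 = $64.23
Federal withholding: $2,854.63 × 0.204 = $582.34
State withholding: $2,854.63 × 0.0612 = $174.70
SDI: annual cap $179,357.47 already reached (YTD $180,904.27), so $0.00
Charitable contribution: $209.43
Total deductions = $262.68 + $166.14 + $64.23 + $582.34 + $174.70 + $0.00 + $209.43 = $1,459.52
Net pay = $3,283.45 − $1,459.52 = $1,823.93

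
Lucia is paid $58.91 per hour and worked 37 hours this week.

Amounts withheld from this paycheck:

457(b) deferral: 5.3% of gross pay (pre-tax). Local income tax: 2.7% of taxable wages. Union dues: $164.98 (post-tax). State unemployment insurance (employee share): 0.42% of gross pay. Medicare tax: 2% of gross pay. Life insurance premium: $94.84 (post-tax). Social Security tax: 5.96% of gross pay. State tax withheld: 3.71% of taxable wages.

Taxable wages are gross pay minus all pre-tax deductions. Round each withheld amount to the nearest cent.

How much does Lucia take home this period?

$1,489.37

Gross pay: 37 × $58.91 = $2,179.67
457(b) deferral: $2,179.67 × 0.053 = $115.52
Taxable wages = $2,179.67 − $115.52 = $2,064.15
Local income tax: $2,064.15 × 0.027 = $55.73
State tax withheld: $2,064.15 × 0.0371 = $76.58
State unemployment insurance (employee share): $2,179.67 × 0.0042 = $9.15
Medicare tax: $2,179.67 × 0.02 = $43.59
Social Security tax: $2,179.67 × 0.0596 = $129.91
Life insurance premium: $94.84
Union dues: $164.98
Total deductions = $115.52 + $55.73 + $76.58 + $9.15 + $43.59 + $129.91 + $94.84 + $164.98 = $690.30
Net pay = $2,179.67 − $690.30 = $1,489.37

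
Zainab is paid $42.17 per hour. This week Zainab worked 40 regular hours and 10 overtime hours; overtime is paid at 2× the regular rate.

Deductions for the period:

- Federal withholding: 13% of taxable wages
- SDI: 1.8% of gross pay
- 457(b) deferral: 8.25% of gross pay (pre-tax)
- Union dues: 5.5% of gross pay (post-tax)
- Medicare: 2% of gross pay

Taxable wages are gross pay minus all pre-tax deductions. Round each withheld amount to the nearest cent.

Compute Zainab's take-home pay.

Regular pay: 40 × $42.17 = $1,686.80
Overtime pay: 10 × $42.17 × 2 = $843.40
Gross pay = $1,686.80 + $843.40 = $2,530.20
457(b) deferral: $2,530.20 × 0.0825 = $208.74
Taxable wages = $2,530.20 − $208.74 = $2,321.46
Federal withholding: $2,321.46 × 0.13 = $301.79
Medicare: $2,530.20 × 0.02 = $50.60
SDI: $2,530.20 × 0.018 = $45.54
Union dues: $2,530.20 × 0.055 = $139.16
Total deductions = $208.74 + $301.79 + $50.60 + $45.54 + $139.16 = $745.83
Net pay = $2,530.20 − $745.83 = $1,784.37

$1,784.37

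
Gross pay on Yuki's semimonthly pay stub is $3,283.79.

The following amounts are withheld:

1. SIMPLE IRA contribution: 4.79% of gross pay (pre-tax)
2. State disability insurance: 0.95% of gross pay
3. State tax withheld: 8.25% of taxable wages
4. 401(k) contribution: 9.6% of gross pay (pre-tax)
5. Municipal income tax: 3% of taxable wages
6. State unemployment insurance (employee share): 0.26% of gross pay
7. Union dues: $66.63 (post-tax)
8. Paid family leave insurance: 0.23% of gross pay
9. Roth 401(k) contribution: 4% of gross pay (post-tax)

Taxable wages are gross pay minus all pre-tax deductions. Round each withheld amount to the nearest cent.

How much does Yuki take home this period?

$2,249.72

SIMPLE IRA contribution: $3,283.79 × 0.0479 = $157.29
401(k) contribution: $3,283.79 × 0.096 = $315.24
Pre-tax total = $157.29 + $315.24 = $472.53
Taxable wages = $3,283.79 − $472.53 = $2,811.26
Municipal income tax: $2,811.26 × 0.03 = $84.34
State tax withheld: $2,811.26 × 0.0825 = $231.93
State disability insurance: $3,283.79 × 0.0095 = $31.20
Paid family leave insurance: $3,283.79 × 0.0023 = $7.55
State unemployment insurance (employee share): $3,283.79 × 0.0026 = $8.54
Union dues: $66.63
Roth 401(k) contribution: $3,283.79 × 0.04 = $131.35
Total deductions = $157.29 + $315.24 + $84.34 + $231.93 + $31.20 + $7.55 + $8.54 + $66.63 + $131.35 = $1,034.07
Net pay = $3,283.79 − $1,034.07 = $2,249.72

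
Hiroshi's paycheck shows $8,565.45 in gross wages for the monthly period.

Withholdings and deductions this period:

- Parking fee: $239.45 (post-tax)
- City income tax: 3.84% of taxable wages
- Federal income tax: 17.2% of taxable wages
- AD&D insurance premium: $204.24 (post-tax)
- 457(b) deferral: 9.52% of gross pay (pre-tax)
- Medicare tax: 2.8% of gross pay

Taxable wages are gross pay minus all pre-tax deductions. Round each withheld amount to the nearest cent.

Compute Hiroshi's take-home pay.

$5,435.90

457(b) deferral: $8,565.45 × 0.0952 = $815.43
Taxable wages = $8,565.45 − $815.43 = $7,750.02
Federal income tax: $7,750.02 × 0.172 = $1,333.00
City income tax: $7,750.02 × 0.0384 = $297.60
Medicare tax: $8,565.45 × 0.028 = $239.83
AD&D insurance premium: $204.24
Parking fee: $239.45
Total deductions = $815.43 + $1,333.00 + $297.60 + $239.83 + $204.24 + $239.45 = $3,129.55
Net pay = $8,565.45 − $3,129.55 = $5,435.90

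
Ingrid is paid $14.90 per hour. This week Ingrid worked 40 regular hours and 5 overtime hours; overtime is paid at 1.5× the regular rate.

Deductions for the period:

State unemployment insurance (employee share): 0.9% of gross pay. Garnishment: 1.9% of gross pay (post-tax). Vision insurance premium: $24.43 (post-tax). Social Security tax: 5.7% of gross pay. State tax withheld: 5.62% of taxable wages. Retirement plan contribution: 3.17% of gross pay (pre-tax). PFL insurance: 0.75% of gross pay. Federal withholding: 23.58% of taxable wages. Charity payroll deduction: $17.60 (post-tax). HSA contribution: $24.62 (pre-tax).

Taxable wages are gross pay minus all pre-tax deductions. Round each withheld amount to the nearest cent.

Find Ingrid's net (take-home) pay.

$360.27

Regular pay: 40 × $14.90 = $596.00
Overtime pay: 5 × $14.90 × 1.5 = $111.75
Gross pay = $596.00 + $111.75 = $707.75
Retirement plan contribution: $707.75 × 0.0317 = $22.44
HSA contribution: $24.62
Pre-tax total = $22.44 + $24.62 = $47.06
Taxable wages = $707.75 − $47.06 = $660.69
Federal withholding: $660.69 × 0.2358 = $155.79
State tax withheld: $660.69 × 0.0562 = $37.13
State unemployment insurance (employee share): $707.75 × 0.009 = $6.37
Social Security tax: $707.75 × 0.057 = $40.34
PFL insurance: $707.75 × 0.0075 = $5.31
Vision insurance premium: $24.43
Charity payroll deduction: $17.60
Garnishment: $707.75 × 0.019 = $13.45
Total deductions = $22.44 + $24.62 + $155.79 + $37.13 + $6.37 + $40.34 + $5.31 + $24.43 + $17.60 + $13.45 = $347.48
Net pay = $707.75 − $347.48 = $360.27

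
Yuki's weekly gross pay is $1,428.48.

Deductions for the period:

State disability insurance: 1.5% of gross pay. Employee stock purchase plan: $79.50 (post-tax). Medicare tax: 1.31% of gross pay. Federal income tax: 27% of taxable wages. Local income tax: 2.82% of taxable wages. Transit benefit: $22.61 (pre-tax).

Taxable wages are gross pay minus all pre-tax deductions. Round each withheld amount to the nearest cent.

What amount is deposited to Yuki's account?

$867.00

Transit benefit: $22.61
Taxable wages = $1,428.48 − $22.61 = $1,405.87
Federal income tax: $1,405.87 × 0.27 = $379.58
Local income tax: $1,405.87 × 0.0282 = $39.65
Medicare tax: $1,428.48 × 0.0131 = $18.71
State disability insurance: $1,428.48 × 0.015 = $21.43
Employee stock purchase plan: $79.50
Total deductions = $22.61 + $379.58 + $39.65 + $18.71 + $21.43 + $79.50 = $561.48
Net pay = $1,428.48 − $561.48 = $867.00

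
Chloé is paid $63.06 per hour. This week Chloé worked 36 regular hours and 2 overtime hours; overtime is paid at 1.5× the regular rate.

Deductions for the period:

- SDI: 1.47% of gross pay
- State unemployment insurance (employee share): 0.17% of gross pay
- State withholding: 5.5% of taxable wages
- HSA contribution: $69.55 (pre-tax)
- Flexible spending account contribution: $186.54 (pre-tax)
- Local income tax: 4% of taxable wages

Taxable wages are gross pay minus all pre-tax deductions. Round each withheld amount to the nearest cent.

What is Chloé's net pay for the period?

$1,953.61

Regular pay: 36 × $63.06 = $2,270.16
Overtime pay: 2 × $63.06 × 1.5 = $189.18
Gross pay = $2,270.16 + $189.18 = $2,459.34
HSA contribution: $69.55
Flexible spending account contribution: $186.54
Pre-tax total = $69.55 + $186.54 = $256.09
Taxable wages = $2,459.34 − $256.09 = $2,203.25
Local income tax: $2,203.25 × 0.04 = $88.13
State withholding: $2,203.25 × 0.055 = $121.18
State unemployment insurance (employee share): $2,459.34 × 0.0017 = $4.18
SDI: $2,459.34 × 0.0147 = $36.15
Total deductions = $69.55 + $186.54 + $88.13 + $121.18 + $4.18 + $36.15 = $505.73
Net pay = $2,459.34 − $505.73 = $1,953.61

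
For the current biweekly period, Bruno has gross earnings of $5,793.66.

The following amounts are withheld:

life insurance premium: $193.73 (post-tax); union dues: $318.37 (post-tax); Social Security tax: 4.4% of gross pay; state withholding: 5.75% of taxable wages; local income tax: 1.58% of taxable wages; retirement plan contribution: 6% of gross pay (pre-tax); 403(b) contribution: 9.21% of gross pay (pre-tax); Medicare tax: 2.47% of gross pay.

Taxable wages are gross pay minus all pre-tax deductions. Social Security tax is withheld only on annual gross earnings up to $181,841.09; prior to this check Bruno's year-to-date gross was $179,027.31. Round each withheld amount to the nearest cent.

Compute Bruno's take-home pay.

$3,773.34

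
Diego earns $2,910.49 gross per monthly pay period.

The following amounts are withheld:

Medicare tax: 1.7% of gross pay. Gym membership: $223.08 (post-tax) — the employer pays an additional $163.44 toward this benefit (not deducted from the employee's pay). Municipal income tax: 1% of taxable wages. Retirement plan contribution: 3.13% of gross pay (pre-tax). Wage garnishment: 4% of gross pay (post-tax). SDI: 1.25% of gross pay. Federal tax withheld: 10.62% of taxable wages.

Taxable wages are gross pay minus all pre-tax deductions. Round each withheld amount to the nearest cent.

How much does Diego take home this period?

$2,066.42

Retirement plan contribution: $2,910.49 × 0.0313 = $91.10
Taxable wages = $2,910.49 − $91.10 = $2,819.39
Municipal income tax: $2,819.39 × 0.01 = $28.19
Federal tax withheld: $2,819.39 × 0.1062 = $299.42
Medicare tax: $2,910.49 × 0.017 = $49.48
SDI: $2,910.49 × 0.0125 = $36.38
Gym membership: $223.08
Wage garnishment: $2,910.49 × 0.04 = $116.42
(Employer's $163.44 toward gym membership is not withheld from the employee.)
Total deductions = $91.10 + $28.19 + $299.42 + $49.48 + $36.38 + $223.08 + $116.42 = $844.07
Net pay = $2,910.49 − $844.07 = $2,066.42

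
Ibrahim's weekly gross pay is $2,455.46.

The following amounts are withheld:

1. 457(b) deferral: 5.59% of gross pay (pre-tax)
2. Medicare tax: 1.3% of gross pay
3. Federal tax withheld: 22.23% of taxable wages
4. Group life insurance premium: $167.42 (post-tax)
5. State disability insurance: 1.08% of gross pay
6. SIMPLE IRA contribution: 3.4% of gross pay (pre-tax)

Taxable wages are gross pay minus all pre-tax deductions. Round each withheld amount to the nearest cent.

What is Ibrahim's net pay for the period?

$1,512.07

SIMPLE IRA contribution: $2,455.46 × 0.034 = $83.49
457(b) deferral: $2,455.46 × 0.0559 = $137.26
Pre-tax total = $83.49 + $137.26 = $220.75
Taxable wages = $2,455.46 − $220.75 = $2,234.71
Federal tax withheld: $2,234.71 × 0.2223 = $496.78
Medicare tax: $2,455.46 × 0.013 = $31.92
State disability insurance: $2,455.46 × 0.0108 = $26.52
Group life insurance premium: $167.42
Total deductions = $83.49 + $137.26 + $496.78 + $31.92 + $26.52 + $167.42 = $943.39
Net pay = $2,455.46 − $943.39 = $1,512.07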